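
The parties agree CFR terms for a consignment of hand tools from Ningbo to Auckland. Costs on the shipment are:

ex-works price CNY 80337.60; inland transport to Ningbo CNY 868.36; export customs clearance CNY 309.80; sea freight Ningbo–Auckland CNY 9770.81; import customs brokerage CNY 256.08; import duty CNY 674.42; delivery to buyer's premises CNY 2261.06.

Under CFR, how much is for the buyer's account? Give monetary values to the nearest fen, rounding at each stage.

CFR: the seller pays costs through ocean freight to the destination port, but not insurance.
Seller's account: goods 80337.60 + inland to port 868.36 + export clearance 309.80 + freight 9770.81 = 91286.57
Buyer's account: brokerage 256.08 + duty 674.42 + delivery 2261.06 = 3191.56

Buyer's account: CNY 3191.56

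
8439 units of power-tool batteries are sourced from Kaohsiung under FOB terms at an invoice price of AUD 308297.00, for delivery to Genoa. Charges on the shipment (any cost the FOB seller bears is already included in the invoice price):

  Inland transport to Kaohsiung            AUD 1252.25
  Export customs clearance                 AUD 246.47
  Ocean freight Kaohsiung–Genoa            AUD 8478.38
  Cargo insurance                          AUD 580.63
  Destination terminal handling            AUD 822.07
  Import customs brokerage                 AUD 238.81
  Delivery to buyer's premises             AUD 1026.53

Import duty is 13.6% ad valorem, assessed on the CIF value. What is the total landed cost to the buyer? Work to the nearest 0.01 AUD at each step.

Total landed cost: AUD 362603.84

FOB: the seller bears costs until goods are on board at the origin port; the buyer bears freight, insurance and all costs thereafter.
Already in the invoice (seller's account under FOB): inland to port, export clearance — exclude.
CIF value = FOB price + freight + insurance = 308297.00 + 8478.38 + 580.63 = 317356.01
Import duty = 317356.01 × 13.6% = 43160.42
Buyer bears: freight 8478.38 + insurance 580.63 + destination terminal 822.07 + brokerage 238.81 + delivery 1026.53 + duty 43160.42 = 54306.84
Landed cost = invoice 308297.00 + 54306.84 = 362603.84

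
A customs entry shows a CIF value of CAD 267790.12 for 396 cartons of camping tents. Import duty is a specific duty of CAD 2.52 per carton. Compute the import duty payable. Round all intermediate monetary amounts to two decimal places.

Import duty: CAD 997.92

Import duty = 396 × 2.52 = 997.92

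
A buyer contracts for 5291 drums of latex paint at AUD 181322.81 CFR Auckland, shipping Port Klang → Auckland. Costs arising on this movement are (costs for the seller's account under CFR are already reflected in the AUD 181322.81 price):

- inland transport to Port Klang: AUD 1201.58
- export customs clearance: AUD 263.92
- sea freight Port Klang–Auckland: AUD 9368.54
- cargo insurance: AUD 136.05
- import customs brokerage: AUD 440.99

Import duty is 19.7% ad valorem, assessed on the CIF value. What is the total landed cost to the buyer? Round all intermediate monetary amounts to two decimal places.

CFR: the seller pays costs through ocean freight to the destination port, but not insurance.
Already in the invoice (seller's account under CFR): inland to port, export clearance, freight — exclude.
CIF value = CFR price + insurance = 181322.81 + 136.05 = 181458.86
Import duty = 181458.86 × 19.7% = 35747.40
Buyer bears: insurance 136.05 + brokerage 440.99 + duty 35747.40 = 36324.44
Landed cost = invoice 181322.81 + 36324.44 = 217647.25

Total landed cost: AUD 217647.25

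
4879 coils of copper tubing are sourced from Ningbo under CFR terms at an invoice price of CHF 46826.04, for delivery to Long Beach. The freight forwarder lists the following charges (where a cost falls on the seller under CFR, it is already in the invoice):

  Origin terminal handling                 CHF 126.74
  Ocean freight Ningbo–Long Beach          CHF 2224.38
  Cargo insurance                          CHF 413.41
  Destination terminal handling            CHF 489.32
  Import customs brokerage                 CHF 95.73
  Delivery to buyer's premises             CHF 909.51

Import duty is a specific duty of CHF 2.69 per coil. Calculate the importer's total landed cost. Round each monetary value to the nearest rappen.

CFR: the seller pays costs through ocean freight to the destination port, but not insurance.
Already in the invoice (seller's account under CFR): origin terminal, freight — exclude.
CIF value = CFR price + insurance = 46826.04 + 413.41 = 47239.45
Import duty = 4879 × 2.69 = 13124.51
Buyer bears: insurance 413.41 + destination terminal 489.32 + brokerage 95.73 + delivery 909.51 + duty 13124.51 = 15032.48
Landed cost = invoice 46826.04 + 15032.48 = 61858.52

Total landed cost: CHF 61858.52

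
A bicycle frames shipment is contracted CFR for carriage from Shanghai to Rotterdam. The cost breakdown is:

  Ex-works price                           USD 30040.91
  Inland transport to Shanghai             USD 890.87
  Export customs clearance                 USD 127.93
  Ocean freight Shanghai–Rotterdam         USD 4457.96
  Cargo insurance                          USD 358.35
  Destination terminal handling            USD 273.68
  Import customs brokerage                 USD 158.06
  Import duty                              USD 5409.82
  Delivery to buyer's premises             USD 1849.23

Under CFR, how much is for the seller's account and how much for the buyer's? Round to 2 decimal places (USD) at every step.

CFR: the seller pays costs through ocean freight to the destination port, but not insurance.
Seller's account: goods 30040.91 + inland to port 890.87 + export clearance 127.93 + freight 4457.96 = 35517.67
Buyer's account: insurance 358.35 + destination terminal 273.68 + brokerage 158.06 + duty 5409.82 + delivery 1849.23 = 8049.14

Seller: USD 35517.67; buyer: USD 8049.14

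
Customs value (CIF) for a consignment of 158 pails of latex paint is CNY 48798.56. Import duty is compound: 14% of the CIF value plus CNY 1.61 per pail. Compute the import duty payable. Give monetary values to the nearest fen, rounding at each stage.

Ad valorem component: 48798.56 × 14% = 6831.80
Specific component: 158 × 1.61 = 254.38
Import duty = 6831.80 + 254.38 = 7086.18

Import duty: CNY 7086.18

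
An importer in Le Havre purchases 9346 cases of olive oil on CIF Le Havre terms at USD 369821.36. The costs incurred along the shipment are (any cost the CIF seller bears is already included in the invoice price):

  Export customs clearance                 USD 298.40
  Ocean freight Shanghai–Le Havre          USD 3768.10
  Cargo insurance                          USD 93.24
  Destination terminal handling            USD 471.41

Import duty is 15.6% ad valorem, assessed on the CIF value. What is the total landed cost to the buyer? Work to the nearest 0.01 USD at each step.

CIF: the seller pays costs through ocean freight and marine insurance to the destination port.
Already in the invoice (seller's account under CIF): export clearance, freight, insurance — exclude.
The CIF price already equals the CIF value: 369821.36
Import duty = 369821.36 × 15.6% = 57692.13
Buyer bears: destination terminal 471.41 + duty 57692.13 = 58163.54
Landed cost = invoice 369821.36 + 58163.54 = 427984.90

Total landed cost: USD 427984.90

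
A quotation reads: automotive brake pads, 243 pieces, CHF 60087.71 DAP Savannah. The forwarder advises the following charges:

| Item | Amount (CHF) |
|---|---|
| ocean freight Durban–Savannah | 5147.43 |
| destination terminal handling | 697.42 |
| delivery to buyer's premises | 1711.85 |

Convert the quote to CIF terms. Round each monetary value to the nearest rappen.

Not relevant to the conversion: freight — on the seller under both DAP and CIF; already in the DAP price and stays in the CIF price.
From DAP to CIF, the seller no longer bears: destination terminal, delivery.
CIF price = 60087.71 − 697.42 − 1711.85 = 57678.44

CIF price: CHF 57678.44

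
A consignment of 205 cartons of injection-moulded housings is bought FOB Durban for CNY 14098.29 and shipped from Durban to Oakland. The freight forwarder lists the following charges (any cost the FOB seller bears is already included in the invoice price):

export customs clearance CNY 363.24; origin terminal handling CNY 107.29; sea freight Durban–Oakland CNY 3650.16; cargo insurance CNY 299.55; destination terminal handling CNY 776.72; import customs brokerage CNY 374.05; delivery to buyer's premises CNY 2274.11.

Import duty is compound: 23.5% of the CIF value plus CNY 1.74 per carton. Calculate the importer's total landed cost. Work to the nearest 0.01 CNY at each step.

FOB: the seller bears costs until goods are on board at the origin port; the buyer bears freight, insurance and all costs thereafter.
Already in the invoice (seller's account under FOB): export clearance, origin terminal — exclude.
CIF value = FOB price + freight + insurance = 14098.29 + 3650.16 + 299.55 = 18048.00
Ad valorem component: 18048.00 × 23.5% = 4241.28
Specific component: 205 × 1.74 = 356.70
Import duty = 4241.28 + 356.70 = 4597.98
Buyer bears: freight 3650.16 + insurance 299.55 + destination terminal 776.72 + brokerage 374.05 + delivery 2274.11 + duty 4597.98 = 11972.57
Landed cost = invoice 14098.29 + 11972.57 = 26070.86

Total landed cost: CNY 26070.86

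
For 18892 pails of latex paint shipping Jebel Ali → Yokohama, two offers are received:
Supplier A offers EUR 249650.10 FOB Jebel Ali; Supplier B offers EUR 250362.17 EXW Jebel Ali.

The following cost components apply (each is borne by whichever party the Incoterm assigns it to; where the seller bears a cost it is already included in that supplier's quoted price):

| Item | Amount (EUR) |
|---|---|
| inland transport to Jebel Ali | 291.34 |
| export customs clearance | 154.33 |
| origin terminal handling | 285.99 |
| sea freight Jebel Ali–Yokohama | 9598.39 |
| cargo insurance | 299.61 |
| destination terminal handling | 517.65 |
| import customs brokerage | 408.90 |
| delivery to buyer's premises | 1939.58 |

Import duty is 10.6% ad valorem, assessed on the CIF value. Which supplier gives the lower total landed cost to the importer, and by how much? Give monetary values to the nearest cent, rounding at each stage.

Supplier A (FOB):
CIF value = FOB price + freight + insurance = 249650.10 + 9598.39 + 299.61 = 259548.10
Import duty = 259548.10 × 10.6% = 27512.10
Buyer bears (A): 9598.39 + 299.61 + 517.65 + 408.90 + 1939.58 = 12764.13
Landed cost (A) = invoice 249650.10 + 12764.13 + duty 27512.10 = 289926.33
Supplier B (EXW):
CIF value = EXW price + inland to port + export clearance + origin terminal + freight + insurance = 250362.17 + 291.34 + 154.33 + 285.99 + 9598.39 + 299.61 = 260991.83
Import duty = 260991.83 × 10.6% = 27665.13
Buyer bears (B): 291.34 + 154.33 + 285.99 + 9598.39 + 299.61 + 517.65 + 408.90 + 1939.58 = 13495.79
Landed cost (B) = invoice 250362.17 + 13495.79 + duty 27665.13 = 291523.09
Difference = |289926.33 − 291523.09| = 1596.76

Supplier A is cheaper by EUR 1596.76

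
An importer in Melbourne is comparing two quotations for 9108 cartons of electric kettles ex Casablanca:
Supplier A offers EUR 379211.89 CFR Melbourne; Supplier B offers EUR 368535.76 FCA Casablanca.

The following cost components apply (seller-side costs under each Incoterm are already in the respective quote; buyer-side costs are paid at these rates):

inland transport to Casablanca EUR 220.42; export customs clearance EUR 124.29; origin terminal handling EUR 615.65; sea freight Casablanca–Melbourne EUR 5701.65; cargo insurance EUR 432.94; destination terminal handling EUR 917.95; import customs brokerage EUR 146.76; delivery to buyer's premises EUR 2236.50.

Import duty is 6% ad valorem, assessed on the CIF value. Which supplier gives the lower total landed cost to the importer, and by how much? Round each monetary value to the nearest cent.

Supplier B is cheaper by EUR 4620.36

Supplier A (CFR):
CIF value = CFR price + insurance = 379211.89 + 432.94 = 379644.83
Import duty = 379644.83 × 6% = 22778.69
Buyer bears (A): 432.94 + 917.95 + 146.76 + 2236.50 = 3734.15
Landed cost (A) = invoice 379211.89 + 3734.15 + duty 22778.69 = 405724.73
Supplier B (FCA):
CIF value = FCA price + origin terminal + freight + insurance = 368535.76 + 615.65 + 5701.65 + 432.94 = 375286.00
Import duty = 375286.00 × 6% = 22517.16
Buyer bears (B): 615.65 + 5701.65 + 432.94 + 917.95 + 146.76 + 2236.50 = 10051.45
Landed cost (B) = invoice 368535.76 + 10051.45 + duty 22517.16 = 401104.37
Difference = |405724.73 − 401104.37| = 4620.36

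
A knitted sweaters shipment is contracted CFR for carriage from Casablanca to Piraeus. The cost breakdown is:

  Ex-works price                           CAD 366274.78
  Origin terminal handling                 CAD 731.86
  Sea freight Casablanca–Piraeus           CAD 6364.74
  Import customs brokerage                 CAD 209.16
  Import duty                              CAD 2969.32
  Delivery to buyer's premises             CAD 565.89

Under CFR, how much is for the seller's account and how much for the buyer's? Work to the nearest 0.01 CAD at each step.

Seller: CAD 373371.38; buyer: CAD 3744.37

CFR: the seller pays costs through ocean freight to the destination port, but not insurance.
Seller's account: goods 366274.78 + origin terminal 731.86 + freight 6364.74 = 373371.38
Buyer's account: brokerage 209.16 + duty 2969.32 + delivery 565.89 = 3744.37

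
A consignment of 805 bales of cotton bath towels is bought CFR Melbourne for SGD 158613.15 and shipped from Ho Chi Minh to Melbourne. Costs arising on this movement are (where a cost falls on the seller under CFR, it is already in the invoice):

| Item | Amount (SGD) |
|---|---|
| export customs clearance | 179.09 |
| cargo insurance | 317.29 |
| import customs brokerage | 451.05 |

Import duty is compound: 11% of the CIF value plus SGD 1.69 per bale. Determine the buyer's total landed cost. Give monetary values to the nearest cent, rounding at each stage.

Total landed cost: SGD 178224.29

CFR: the seller pays costs through ocean freight to the destination port, but not insurance.
Already in the invoice (seller's account under CFR): export clearance — exclude.
CIF value = CFR price + insurance = 158613.15 + 317.29 = 158930.44
Ad valorem component: 158930.44 × 11% = 17482.35
Specific component: 805 × 1.69 = 1360.45
Import duty = 17482.35 + 1360.45 = 18842.80
Buyer bears: insurance 317.29 + brokerage 451.05 + duty 18842.80 = 19611.14
Landed cost = invoice 158613.15 + 19611.14 = 178224.29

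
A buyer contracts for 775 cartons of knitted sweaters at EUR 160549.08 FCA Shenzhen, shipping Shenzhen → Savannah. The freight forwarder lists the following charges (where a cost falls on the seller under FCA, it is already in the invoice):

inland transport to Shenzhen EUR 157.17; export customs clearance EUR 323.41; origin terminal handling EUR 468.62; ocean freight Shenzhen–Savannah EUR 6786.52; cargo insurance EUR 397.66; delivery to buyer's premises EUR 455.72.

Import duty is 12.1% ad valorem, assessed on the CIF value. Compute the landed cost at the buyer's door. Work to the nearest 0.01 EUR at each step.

Total landed cost: EUR 189010.03

FCA: the seller delivers export-cleared goods to the carrier; the buyer bears costs from that point.
Already in the invoice (seller's account under FCA): inland to port, export clearance — exclude.
CIF value = FCA price + origin terminal + freight + insurance = 160549.08 + 468.62 + 6786.52 + 397.66 = 168201.88
Import duty = 168201.88 × 12.1% = 20352.43
Buyer bears: origin terminal 468.62 + freight 6786.52 + insurance 397.66 + delivery 455.72 + duty 20352.43 = 28460.95
Landed cost = invoice 160549.08 + 28460.95 = 189010.03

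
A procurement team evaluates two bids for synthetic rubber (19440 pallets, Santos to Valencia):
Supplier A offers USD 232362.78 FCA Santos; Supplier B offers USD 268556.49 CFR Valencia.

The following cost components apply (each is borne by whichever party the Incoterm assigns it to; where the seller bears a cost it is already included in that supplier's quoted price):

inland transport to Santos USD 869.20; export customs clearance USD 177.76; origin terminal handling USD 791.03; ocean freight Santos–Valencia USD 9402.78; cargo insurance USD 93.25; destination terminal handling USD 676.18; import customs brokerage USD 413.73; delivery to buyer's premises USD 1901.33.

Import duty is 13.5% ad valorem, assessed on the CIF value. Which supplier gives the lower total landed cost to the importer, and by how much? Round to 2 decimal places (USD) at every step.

Supplier A is cheaper by USD 29509.88

Supplier A (FCA):
CIF value = FCA price + origin terminal + freight + insurance = 232362.78 + 791.03 + 9402.78 + 93.25 = 242649.84
Import duty = 242649.84 × 13.5% = 32757.73
Buyer bears (A): 791.03 + 9402.78 + 93.25 + 676.18 + 413.73 + 1901.33 = 13278.30
Landed cost (A) = invoice 232362.78 + 13278.30 + duty 32757.73 = 278398.81
Supplier B (CFR):
CIF value = CFR price + insurance = 268556.49 + 93.25 = 268649.74
Import duty = 268649.74 × 13.5% = 36267.71
Buyer bears (B): 93.25 + 676.18 + 413.73 + 1901.33 = 3084.49
Landed cost (B) = invoice 268556.49 + 3084.49 + duty 36267.71 = 307908.69
Difference = |278398.81 − 307908.69| = 29509.88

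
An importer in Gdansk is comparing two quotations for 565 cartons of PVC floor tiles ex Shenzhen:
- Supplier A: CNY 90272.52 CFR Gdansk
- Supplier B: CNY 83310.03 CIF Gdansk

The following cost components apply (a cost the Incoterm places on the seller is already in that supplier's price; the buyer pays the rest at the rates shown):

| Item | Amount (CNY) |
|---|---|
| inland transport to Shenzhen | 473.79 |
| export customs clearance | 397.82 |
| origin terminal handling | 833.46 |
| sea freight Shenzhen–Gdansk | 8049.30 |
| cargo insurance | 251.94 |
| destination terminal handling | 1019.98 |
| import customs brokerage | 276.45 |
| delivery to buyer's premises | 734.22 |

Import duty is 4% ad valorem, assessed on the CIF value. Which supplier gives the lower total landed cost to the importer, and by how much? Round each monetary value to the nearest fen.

Supplier B is cheaper by CNY 7503.01

Supplier A (CFR):
CIF value = CFR price + insurance = 90272.52 + 251.94 = 90524.46
Import duty = 90524.46 × 4% = 3620.98
Buyer bears (A): 251.94 + 1019.98 + 276.45 + 734.22 = 2282.59
Landed cost (A) = invoice 90272.52 + 2282.59 + duty 3620.98 = 96176.09
Supplier B (CIF):
The CIF price already equals the CIF value: 83310.03
Import duty = 83310.03 × 4% = 3332.40
Buyer bears (B): 1019.98 + 276.45 + 734.22 = 2030.65
Landed cost (B) = invoice 83310.03 + 2030.65 + duty 3332.40 = 88673.08
Difference = |96176.09 − 88673.08| = 7503.01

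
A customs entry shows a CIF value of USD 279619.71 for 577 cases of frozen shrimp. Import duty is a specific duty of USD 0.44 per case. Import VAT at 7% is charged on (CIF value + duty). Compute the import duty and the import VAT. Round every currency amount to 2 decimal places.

Import duty: USD 253.88; import VAT: USD 19591.15

Import duty = 577 × 0.44 = 253.88
VAT base = CIF + duty = 279619.71 + 253.88 = 279873.59
Import VAT = 279873.59 × 7% = 19591.15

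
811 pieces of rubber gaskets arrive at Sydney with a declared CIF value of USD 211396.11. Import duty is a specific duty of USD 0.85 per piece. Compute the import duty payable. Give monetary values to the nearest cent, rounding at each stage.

Import duty: USD 689.35

Import duty = 811 × 0.85 = 689.35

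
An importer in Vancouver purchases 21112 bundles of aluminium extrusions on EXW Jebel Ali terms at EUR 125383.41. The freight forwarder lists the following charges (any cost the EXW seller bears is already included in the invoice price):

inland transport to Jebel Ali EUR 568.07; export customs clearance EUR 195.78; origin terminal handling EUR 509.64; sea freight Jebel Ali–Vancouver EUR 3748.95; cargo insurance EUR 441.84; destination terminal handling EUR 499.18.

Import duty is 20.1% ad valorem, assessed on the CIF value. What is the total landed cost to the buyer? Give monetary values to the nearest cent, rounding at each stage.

Total landed cost: EUR 157647.26

EXW: the seller makes goods available at their premises; the buyer bears all onward costs.
CIF value = EXW price + inland to port + export clearance + origin terminal + freight + insurance = 125383.41 + 568.07 + 195.78 + 509.64 + 3748.95 + 441.84 = 130847.69
Import duty = 130847.69 × 20.1% = 26300.39
Buyer bears: inland to port 568.07 + export clearance 195.78 + origin terminal 509.64 + freight 3748.95 + insurance 441.84 + destination terminal 499.18 + duty 26300.39 = 32263.85
Landed cost = invoice 125383.41 + 32263.85 = 157647.26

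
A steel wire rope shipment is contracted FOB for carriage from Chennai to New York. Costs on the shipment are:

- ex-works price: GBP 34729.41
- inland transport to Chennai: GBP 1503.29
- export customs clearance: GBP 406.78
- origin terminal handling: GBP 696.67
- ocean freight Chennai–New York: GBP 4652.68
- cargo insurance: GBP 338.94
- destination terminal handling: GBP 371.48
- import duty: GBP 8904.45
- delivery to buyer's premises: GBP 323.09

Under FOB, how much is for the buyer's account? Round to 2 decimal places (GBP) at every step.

Buyer's account: GBP 14590.64

FOB: the seller bears costs until goods are on board at the origin port; the buyer bears freight, insurance and all costs thereafter.
Seller's account: goods 34729.41 + inland to port 1503.29 + export clearance 406.78 + origin terminal 696.67 = 37336.15
Buyer's account: freight 4652.68 + insurance 338.94 + destination terminal 371.48 + duty 8904.45 + delivery 323.09 = 14590.64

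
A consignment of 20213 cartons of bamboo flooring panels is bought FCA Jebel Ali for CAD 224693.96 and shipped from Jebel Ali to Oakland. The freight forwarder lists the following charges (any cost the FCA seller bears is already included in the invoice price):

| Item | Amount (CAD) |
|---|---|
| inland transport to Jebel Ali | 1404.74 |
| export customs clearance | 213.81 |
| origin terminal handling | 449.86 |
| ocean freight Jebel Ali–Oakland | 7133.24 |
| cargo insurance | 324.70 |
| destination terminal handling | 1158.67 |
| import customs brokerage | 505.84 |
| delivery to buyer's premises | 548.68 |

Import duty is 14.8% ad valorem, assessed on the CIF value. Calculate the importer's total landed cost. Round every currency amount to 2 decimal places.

Total landed cost: CAD 269240.01

FCA: the seller delivers export-cleared goods to the carrier; the buyer bears costs from that point.
Already in the invoice (seller's account under FCA): inland to port, export clearance — exclude.
CIF value = FCA price + origin terminal + freight + insurance = 224693.96 + 449.86 + 7133.24 + 324.70 = 232601.76
Import duty = 232601.76 × 14.8% = 34425.06
Buyer bears: origin terminal 449.86 + freight 7133.24 + insurance 324.70 + destination terminal 1158.67 + brokerage 505.84 + delivery 548.68 + duty 34425.06 = 44546.05
Landed cost = invoice 224693.96 + 44546.05 = 269240.01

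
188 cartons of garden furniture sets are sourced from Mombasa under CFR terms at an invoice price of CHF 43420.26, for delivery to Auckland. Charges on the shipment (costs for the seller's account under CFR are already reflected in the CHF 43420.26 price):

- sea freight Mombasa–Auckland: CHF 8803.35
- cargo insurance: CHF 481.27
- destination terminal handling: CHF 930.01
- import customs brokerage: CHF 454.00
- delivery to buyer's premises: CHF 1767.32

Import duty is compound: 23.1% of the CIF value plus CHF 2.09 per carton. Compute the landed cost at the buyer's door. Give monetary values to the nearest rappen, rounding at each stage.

CFR: the seller pays costs through ocean freight to the destination port, but not insurance.
Already in the invoice (seller's account under CFR): freight — exclude.
CIF value = CFR price + insurance = 43420.26 + 481.27 = 43901.53
Ad valorem component: 43901.53 × 23.1% = 10141.25
Specific component: 188 × 2.09 = 392.92
Import duty = 10141.25 + 392.92 = 10534.17
Buyer bears: insurance 481.27 + destination terminal 930.01 + brokerage 454.00 + delivery 1767.32 + duty 10534.17 = 14166.77
Landed cost = invoice 43420.26 + 14166.77 = 57587.03

Total landed cost: CHF 57587.03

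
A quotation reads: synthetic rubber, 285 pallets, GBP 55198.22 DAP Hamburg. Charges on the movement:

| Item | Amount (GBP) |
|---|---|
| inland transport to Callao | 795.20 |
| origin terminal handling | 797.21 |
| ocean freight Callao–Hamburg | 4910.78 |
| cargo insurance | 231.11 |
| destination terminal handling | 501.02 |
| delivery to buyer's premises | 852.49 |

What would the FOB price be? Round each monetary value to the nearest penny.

FOB price: GBP 48702.82

Not relevant to the conversion: inland to port, origin terminal — on the seller under both DAP and FOB; already in the DAP price and stays in the FOB price.
From DAP to FOB, the seller no longer bears: freight, insurance, destination terminal, delivery.
FOB price = 55198.22 − 4910.78 − 231.11 − 501.02 − 852.49 = 48702.82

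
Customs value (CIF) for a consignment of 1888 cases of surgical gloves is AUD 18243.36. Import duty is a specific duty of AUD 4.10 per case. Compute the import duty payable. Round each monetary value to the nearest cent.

Import duty = 1888 × 4.10 = 7740.80

Import duty: AUD 7740.80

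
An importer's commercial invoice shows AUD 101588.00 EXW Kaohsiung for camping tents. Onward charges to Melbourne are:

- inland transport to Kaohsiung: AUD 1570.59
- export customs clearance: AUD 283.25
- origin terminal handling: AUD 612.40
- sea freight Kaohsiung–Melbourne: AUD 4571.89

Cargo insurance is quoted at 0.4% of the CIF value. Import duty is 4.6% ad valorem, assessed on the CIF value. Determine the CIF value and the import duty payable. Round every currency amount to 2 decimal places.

Let C be the CIF value. C = EXW price + pre-shipment costs + freight + 0.4% × C
C − 0.4% × C = 101588.00 + 1570.59 + 283.25 + 612.40 + 4571.89
0.996 × C = 108626.13
C = 108626.13 / 0.996 = 109062.38
Insurance premium = 0.4% × 109062.38 = 436.25
Import duty = 109062.38 × 4.6% = 5016.87

CIF value: AUD 109062.38; import duty: AUD 5016.87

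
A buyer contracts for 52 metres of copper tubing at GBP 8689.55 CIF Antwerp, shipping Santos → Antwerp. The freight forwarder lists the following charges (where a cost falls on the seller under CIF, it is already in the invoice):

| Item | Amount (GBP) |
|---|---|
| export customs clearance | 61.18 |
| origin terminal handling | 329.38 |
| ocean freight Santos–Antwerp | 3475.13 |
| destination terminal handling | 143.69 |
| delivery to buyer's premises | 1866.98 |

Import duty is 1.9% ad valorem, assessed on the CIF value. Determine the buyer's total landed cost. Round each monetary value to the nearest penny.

CIF: the seller pays costs through ocean freight and marine insurance to the destination port.
Already in the invoice (seller's account under CIF): export clearance, origin terminal, freight — exclude.
The CIF price already equals the CIF value: 8689.55
Import duty = 8689.55 × 1.9% = 165.10
Buyer bears: destination terminal 143.69 + delivery 1866.98 + duty 165.10 = 2175.77
Landed cost = invoice 8689.55 + 2175.77 = 10865.32

Total landed cost: GBP 10865.32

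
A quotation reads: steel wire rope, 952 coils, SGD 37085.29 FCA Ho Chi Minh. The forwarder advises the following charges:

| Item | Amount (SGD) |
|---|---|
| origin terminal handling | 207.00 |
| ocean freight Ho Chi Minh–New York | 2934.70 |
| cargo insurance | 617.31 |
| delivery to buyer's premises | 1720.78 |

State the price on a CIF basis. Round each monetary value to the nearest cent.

Not relevant to the conversion: delivery — on the buyer under both terms; not part of either seller's price.
From FCA to CIF, the seller additionally bears: origin terminal, freight, insurance.
CIF price = 37085.29 + 207.00 + 2934.70 + 617.31 = 40844.30

CIF price: SGD 40844.30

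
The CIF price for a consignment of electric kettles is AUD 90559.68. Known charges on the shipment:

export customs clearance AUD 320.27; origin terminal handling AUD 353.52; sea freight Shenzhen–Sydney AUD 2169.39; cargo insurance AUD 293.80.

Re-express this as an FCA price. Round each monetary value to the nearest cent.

Not relevant to the conversion: export clearance — on the seller under both CIF and FCA; already in the CIF price and stays in the FCA price.
From CIF to FCA, the seller no longer bears: origin terminal, freight, insurance.
FCA price = 90559.68 − 353.52 − 2169.39 − 293.80 = 87742.97

FCA price: AUD 87742.97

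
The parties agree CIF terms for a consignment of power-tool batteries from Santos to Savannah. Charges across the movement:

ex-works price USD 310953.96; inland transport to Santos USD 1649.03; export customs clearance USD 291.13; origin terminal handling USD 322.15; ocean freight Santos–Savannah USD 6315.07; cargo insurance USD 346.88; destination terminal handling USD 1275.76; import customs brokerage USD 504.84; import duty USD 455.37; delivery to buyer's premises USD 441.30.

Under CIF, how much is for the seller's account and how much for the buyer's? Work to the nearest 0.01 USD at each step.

CIF: the seller pays costs through ocean freight and marine insurance to the destination port.
Seller's account: goods 310953.96 + inland to port 1649.03 + export clearance 291.13 + origin terminal 322.15 + freight 6315.07 + insurance 346.88 = 319878.22
Buyer's account: destination terminal 1275.76 + brokerage 504.84 + duty 455.37 + delivery 441.30 = 2677.27

Seller: USD 319878.22; buyer: USD 2677.27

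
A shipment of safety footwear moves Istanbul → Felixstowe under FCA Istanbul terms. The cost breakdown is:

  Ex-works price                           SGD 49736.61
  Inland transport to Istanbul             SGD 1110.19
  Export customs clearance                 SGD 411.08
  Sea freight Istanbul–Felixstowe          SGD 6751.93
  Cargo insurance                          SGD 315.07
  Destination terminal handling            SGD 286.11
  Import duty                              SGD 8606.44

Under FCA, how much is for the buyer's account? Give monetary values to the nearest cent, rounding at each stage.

FCA: the seller delivers export-cleared goods to the carrier; the buyer bears costs from that point.
Seller's account: goods 49736.61 + inland to port 1110.19 + export clearance 411.08 = 51257.88
Buyer's account: freight 6751.93 + insurance 315.07 + destination terminal 286.11 + duty 8606.44 = 15959.55

Buyer's account: SGD 15959.55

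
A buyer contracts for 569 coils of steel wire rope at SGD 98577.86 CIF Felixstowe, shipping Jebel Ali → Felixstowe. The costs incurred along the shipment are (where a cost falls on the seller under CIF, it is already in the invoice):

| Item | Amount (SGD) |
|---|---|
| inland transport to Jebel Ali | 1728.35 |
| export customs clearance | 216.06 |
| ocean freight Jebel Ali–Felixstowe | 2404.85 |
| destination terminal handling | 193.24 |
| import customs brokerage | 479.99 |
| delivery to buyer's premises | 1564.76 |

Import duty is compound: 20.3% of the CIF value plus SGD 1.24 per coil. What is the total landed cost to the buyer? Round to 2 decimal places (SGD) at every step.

CIF: the seller pays costs through ocean freight and marine insurance to the destination port.
Already in the invoice (seller's account under CIF): inland to port, export clearance, freight — exclude.
The CIF price already equals the CIF value: 98577.86
Ad valorem component: 98577.86 × 20.3% = 20011.31
Specific component: 569 × 1.24 = 705.56
Import duty = 20011.31 + 705.56 = 20716.87
Buyer bears: destination terminal 193.24 + brokerage 479.99 + delivery 1564.76 + duty 20716.87 = 22954.86
Landed cost = invoice 98577.86 + 22954.86 = 121532.72

Total landed cost: SGD 121532.72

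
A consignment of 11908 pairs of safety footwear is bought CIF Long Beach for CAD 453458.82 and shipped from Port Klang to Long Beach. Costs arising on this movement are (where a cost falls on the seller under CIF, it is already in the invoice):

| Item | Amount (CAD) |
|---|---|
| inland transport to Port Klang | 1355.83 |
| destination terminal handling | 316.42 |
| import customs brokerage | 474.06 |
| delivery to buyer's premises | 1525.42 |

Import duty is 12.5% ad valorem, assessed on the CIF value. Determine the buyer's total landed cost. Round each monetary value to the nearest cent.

CIF: the seller pays costs through ocean freight and marine insurance to the destination port.
Already in the invoice (seller's account under CIF): inland to port — exclude.
The CIF price already equals the CIF value: 453458.82
Import duty = 453458.82 × 12.5% = 56682.35
Buyer bears: destination terminal 316.42 + brokerage 474.06 + delivery 1525.42 + duty 56682.35 = 58998.25
Landed cost = invoice 453458.82 + 58998.25 = 512457.07

Total landed cost: CAD 512457.07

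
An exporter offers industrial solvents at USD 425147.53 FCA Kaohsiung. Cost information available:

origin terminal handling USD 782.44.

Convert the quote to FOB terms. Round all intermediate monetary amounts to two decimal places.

FOB price: USD 425929.97

From FCA to FOB, the seller additionally bears: origin terminal.
FOB price = 425147.53 + 782.44 = 425929.97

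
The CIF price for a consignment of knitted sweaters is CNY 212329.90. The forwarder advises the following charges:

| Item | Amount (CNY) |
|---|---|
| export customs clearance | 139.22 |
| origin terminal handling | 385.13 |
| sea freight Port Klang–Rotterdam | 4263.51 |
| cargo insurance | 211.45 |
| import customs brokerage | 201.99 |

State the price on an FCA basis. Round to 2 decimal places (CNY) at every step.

FCA price: CNY 207469.81

Not relevant to the conversion: export clearance — on the seller under both CIF and FCA; already in the CIF price and stays in the FCA price. brokerage — on the buyer under both terms; not part of either seller's price.
From CIF to FCA, the seller no longer bears: origin terminal, freight, insurance.
FCA price = 212329.90 − 385.13 − 4263.51 − 211.45 = 207469.81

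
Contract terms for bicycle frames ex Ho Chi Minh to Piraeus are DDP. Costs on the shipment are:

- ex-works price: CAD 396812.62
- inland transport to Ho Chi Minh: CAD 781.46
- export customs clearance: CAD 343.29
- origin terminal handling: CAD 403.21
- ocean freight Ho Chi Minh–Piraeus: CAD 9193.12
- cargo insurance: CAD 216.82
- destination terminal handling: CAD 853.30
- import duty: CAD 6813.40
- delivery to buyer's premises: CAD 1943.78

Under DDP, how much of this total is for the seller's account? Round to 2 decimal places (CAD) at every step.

DDP: the seller bears all costs including import duty.
Seller's account: goods 396812.62 + inland to port 781.46 + export clearance 343.29 + origin terminal 403.21 + freight 9193.12 + insurance 216.82 + destination terminal 853.30 + duty 6813.40 + delivery 1943.78 = 417361.00
Buyer's account: 0.00

Seller's account: CAD 417361.00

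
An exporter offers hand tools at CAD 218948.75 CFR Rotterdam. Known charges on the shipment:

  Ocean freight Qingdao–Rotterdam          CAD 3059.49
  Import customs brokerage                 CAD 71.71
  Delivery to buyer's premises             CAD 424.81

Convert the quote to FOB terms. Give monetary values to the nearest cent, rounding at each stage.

Not relevant to the conversion: brokerage, delivery — on the buyer under both terms; not part of either seller's price.
From CFR to FOB, the seller no longer bears: freight.
FOB price = 218948.75 − 3059.49 = 215889.26

FOB price: CAD 215889.26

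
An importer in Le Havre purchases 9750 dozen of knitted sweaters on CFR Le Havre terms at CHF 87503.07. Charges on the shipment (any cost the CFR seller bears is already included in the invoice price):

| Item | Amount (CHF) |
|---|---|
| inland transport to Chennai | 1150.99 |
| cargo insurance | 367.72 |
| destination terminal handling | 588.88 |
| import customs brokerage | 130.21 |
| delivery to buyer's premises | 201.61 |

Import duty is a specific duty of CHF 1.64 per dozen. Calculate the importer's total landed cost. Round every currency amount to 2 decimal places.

Total landed cost: CHF 104781.49

CFR: the seller pays costs through ocean freight to the destination port, but not insurance.
Already in the invoice (seller's account under CFR): inland to port — exclude.
CIF value = CFR price + insurance = 87503.07 + 367.72 = 87870.79
Import duty = 9750 × 1.64 = 15990.00
Buyer bears: insurance 367.72 + destination terminal 588.88 + brokerage 130.21 + delivery 201.61 + duty 15990.00 = 17278.42
Landed cost = invoice 87503.07 + 17278.42 = 104781.49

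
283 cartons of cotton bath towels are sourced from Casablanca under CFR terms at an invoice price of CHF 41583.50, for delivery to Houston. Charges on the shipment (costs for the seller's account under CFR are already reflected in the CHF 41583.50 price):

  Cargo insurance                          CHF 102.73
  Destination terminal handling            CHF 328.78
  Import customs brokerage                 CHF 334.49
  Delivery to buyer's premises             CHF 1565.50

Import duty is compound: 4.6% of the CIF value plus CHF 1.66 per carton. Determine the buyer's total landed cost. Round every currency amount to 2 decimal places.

CFR: the seller pays costs through ocean freight to the destination port, but not insurance.
CIF value = CFR price + insurance = 41583.50 + 102.73 = 41686.23
Ad valorem component: 41686.23 × 4.6% = 1917.57
Specific component: 283 × 1.66 = 469.78
Import duty = 1917.57 + 469.78 = 2387.35
Buyer bears: insurance 102.73 + destination terminal 328.78 + brokerage 334.49 + delivery 1565.50 + duty 2387.35 = 4718.85
Landed cost = invoice 41583.50 + 4718.85 = 46302.35

Total landed cost: CHF 46302.35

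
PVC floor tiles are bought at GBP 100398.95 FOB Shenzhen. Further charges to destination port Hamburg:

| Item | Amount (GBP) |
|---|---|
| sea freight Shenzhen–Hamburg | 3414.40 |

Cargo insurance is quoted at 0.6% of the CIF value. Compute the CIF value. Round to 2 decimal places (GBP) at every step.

Let C be the CIF value. C = FOB price + freight + 0.6% × C
C − 0.6% × C = 100398.95 + 3414.40
0.994 × C = 103813.35
C = 103813.35 / 0.994 = 104439.99
Insurance premium = 0.6% × 104439.99 = 626.64

CIF value: GBP 104439.99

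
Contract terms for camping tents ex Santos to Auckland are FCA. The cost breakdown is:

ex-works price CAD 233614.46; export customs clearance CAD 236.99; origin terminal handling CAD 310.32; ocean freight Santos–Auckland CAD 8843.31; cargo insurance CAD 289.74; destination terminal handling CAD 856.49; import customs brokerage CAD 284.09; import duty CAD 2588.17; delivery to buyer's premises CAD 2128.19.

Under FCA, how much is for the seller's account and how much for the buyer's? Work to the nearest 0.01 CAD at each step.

FCA: the seller delivers export-cleared goods to the carrier; the buyer bears costs from that point.
Seller's account: goods 233614.46 + export clearance 236.99 = 233851.45
Buyer's account: origin terminal 310.32 + freight 8843.31 + insurance 289.74 + destination terminal 856.49 + brokerage 284.09 + duty 2588.17 + delivery 2128.19 = 15300.31

Seller: CAD 233851.45; buyer: CAD 15300.31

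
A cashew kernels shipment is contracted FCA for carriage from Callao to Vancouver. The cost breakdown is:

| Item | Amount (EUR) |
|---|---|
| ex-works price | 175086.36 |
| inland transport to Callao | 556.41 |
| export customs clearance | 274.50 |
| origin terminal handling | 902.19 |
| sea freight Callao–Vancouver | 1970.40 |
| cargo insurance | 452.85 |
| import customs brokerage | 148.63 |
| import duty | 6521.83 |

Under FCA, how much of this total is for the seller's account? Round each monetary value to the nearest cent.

FCA: the seller delivers export-cleared goods to the carrier; the buyer bears costs from that point.
Seller's account: goods 175086.36 + inland to port 556.41 + export clearance 274.50 = 175917.27
Buyer's account: origin terminal 902.19 + freight 1970.40 + insurance 452.85 + brokerage 148.63 + duty 6521.83 = 9995.90

Seller's account: EUR 175917.27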